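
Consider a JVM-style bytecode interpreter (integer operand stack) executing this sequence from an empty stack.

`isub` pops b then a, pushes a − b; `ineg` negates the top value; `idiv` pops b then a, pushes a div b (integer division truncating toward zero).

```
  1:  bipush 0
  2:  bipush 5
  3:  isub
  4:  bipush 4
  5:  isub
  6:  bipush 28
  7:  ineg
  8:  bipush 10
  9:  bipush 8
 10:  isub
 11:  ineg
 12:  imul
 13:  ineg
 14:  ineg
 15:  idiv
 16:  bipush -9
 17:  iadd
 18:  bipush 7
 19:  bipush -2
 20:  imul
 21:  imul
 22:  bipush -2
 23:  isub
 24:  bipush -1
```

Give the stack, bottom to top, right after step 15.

[0]

bipush 0  → [0]
bipush 5  → [0, 5]
isub      → [-5]
bipush 4  → [-5, 4]
isub      → [-9]
bipush 28 → [-9, 28]
ineg      → [-9, -28]
bipush 10 → [-9, -28, 10]
bipush 8  → [-9, -28, 10, 8]
isub      → [-9, -28, 2]
ineg      → [-9, -28, -2]
imul      → [-9, 56]
ineg      → [-9, -56]
ineg      → [-9, 56]
idiv      → [0]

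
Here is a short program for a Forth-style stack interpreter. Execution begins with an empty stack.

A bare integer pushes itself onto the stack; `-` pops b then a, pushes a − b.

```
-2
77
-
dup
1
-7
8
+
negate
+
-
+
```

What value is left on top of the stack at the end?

-2     : -2
77     : -2 77
-      : -79
dup    : -79 -79
1      : -79 -79 1
-7     : -79 -79 1 -7
8      : -79 -79 1 -7 8
+      : -79 -79 1 1
negate : -79 -79 1 -1
+      : -79 -79 0
-      : -79 -79
+      : -158

-158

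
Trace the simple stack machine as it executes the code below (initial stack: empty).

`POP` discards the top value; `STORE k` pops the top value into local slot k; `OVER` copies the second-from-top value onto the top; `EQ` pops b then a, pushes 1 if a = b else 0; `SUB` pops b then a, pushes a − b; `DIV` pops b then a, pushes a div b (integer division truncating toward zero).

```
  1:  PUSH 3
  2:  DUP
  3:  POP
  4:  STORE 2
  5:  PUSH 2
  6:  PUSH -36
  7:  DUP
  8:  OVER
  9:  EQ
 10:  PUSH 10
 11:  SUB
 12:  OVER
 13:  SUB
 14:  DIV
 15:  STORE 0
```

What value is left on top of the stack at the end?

2

PUSH 3   -> 3
DUP      -> 3 3
POP      -> 3
STORE 2  -> (empty)
PUSH 2   -> 2
PUSH -36 -> 2 -36
DUP      -> 2 -36 -36
OVER     -> 2 -36 -36 -36
EQ       -> 2 -36 1
PUSH 10  -> 2 -36 1 10
SUB      -> 2 -36 -9
OVER     -> 2 -36 -9 -36
SUB      -> 2 -36 27
DIV      -> 2 -1
STORE 0  -> 2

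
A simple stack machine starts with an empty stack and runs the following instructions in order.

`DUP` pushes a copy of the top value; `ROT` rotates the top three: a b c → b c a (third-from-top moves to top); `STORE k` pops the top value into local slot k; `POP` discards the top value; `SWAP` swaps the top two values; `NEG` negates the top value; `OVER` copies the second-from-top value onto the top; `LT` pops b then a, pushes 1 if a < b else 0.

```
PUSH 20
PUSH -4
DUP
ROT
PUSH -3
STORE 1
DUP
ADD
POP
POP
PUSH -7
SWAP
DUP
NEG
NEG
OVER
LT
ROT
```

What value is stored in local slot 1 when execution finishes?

-3

PUSH 20 : 20
PUSH -4 : 20 -4
DUP     : 20 -4 -4
ROT     : -4 -4 20
PUSH -3 : -4 -4 20 -3
STORE 1 : -4 -4 20
DUP     : -4 -4 20 20
ADD     : -4 -4 40
POP     : -4 -4
POP     : -4
PUSH -7 : -4 -7
SWAP    : -7 -4
DUP     : -7 -4 -4
NEG     : -7 -4 4
NEG     : -7 -4 -4
OVER    : -7 -4 -4 -4
LT      : -7 -4 0
ROT     : -4 0 -7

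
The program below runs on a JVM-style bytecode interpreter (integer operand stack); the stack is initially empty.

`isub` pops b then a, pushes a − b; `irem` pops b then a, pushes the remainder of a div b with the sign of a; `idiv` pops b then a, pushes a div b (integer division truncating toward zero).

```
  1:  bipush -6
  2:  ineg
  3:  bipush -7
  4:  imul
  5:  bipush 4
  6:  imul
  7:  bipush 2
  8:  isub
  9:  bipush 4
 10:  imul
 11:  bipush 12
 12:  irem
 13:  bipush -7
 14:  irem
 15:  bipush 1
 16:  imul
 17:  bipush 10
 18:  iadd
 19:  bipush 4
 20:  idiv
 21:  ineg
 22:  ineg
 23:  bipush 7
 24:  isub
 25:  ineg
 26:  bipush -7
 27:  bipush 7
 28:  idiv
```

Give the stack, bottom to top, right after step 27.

bipush -6 : [-6]
ineg      : [6]
bipush -7 : [6, -7]
imul      : [-42]
bipush 4  : [-42, 4]
imul      : [-168]
bipush 2  : [-168, 2]
isub      : [-170]
bipush 4  : [-170, 4]
imul      : [-680]
bipush 12 : [-680, 12]
irem      : [-8]
bipush -7 : [-8, -7]
irem      : [-1]
bipush 1  : [-1, 1]
imul      : [-1]
bipush 10 : [-1, 10]
iadd      : [9]
bipush 4  : [9, 4]
idiv      : [2]
ineg      : [-2]
ineg      : [2]
bipush 7  : [2, 7]
isub      : [-5]
ineg      : [5]
bipush -7 : [5, -7]
bipush 7  : [5, -7, 7]

[5, -7, 7]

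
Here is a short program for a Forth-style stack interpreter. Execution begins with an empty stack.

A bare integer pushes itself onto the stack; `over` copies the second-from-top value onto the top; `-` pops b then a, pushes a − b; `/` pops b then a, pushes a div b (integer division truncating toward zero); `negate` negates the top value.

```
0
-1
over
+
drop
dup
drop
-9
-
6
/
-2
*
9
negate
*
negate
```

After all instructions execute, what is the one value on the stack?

-18

0      : 0
-1     : 0 -1
over   : 0 -1 0
+      : 0 -1
drop   : 0
dup    : 0 0
drop   : 0
-9     : 0 -9
-      : 9
6      : 9 6
/      : 1
-2     : 1 -2
*      : -2
9      : -2 9
negate : -2 -9
*      : 18
negate : -18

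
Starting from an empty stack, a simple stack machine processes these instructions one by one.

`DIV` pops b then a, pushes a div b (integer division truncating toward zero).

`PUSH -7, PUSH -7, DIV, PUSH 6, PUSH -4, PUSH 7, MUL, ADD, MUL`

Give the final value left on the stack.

PUSH -7 -> -7
PUSH -7 -> -7 -7
DIV     -> 1
PUSH 6  -> 1 6
PUSH -4 -> 1 6 -4
PUSH 7  -> 1 6 -4 7
MUL     -> 1 6 -28
ADD     -> 1 -22
MUL     -> -22

-22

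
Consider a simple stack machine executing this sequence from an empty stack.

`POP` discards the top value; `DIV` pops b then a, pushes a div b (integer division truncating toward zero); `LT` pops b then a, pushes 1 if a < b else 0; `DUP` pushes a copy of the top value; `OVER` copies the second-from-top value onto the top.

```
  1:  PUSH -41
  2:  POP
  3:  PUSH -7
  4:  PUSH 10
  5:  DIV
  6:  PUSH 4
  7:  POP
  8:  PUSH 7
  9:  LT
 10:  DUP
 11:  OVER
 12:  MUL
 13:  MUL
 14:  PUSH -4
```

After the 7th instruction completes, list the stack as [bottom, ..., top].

PUSH -41 : -41
POP      : (empty)
PUSH -7  : -7
PUSH 10  : -7 10
DIV      : 0
PUSH 4   : 0 4
POP      : 0

[0]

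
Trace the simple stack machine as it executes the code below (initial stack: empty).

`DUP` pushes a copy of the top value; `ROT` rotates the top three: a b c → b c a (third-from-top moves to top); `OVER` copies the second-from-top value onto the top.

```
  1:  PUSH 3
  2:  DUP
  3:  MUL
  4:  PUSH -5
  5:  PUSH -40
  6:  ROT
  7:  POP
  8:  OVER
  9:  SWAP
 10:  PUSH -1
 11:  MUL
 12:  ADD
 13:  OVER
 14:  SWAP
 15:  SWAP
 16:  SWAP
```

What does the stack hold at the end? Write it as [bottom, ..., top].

[-5, -5, 35]

PUSH 3    [3]
DUP       [3, 3]
MUL       [9]
PUSH -5   [9, -5]
PUSH -40  [9, -5, -40]
ROT       [-5, -40, 9]
POP       [-5, -40]
OVER      [-5, -40, -5]
SWAP      [-5, -5, -40]
PUSH -1   [-5, -5, -40, -1]
MUL       [-5, -5, 40]
ADD       [-5, 35]
OVER      [-5, 35, -5]
SWAP      [-5, -5, 35]
SWAP      [-5, 35, -5]
SWAP      [-5, -5, 35]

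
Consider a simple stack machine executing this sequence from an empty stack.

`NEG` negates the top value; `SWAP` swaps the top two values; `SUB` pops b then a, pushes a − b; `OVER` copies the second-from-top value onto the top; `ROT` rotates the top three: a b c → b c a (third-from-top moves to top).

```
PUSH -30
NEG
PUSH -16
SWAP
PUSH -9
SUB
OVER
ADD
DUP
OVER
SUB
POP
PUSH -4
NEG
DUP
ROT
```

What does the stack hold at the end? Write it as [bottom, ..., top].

PUSH -30 : [-30]
NEG      : [30]
PUSH -16 : [30, -16]
SWAP     : [-16, 30]
PUSH -9  : [-16, 30, -9]
SUB      : [-16, 39]
OVER     : [-16, 39, -16]
ADD      : [-16, 23]
DUP      : [-16, 23, 23]
OVER     : [-16, 23, 23, 23]
SUB      : [-16, 23, 0]
POP      : [-16, 23]
PUSH -4  : [-16, 23, -4]
NEG      : [-16, 23, 4]
DUP      : [-16, 23, 4, 4]
ROT      : [-16, 4, 4, 23]

[-16, 4, 4, 23]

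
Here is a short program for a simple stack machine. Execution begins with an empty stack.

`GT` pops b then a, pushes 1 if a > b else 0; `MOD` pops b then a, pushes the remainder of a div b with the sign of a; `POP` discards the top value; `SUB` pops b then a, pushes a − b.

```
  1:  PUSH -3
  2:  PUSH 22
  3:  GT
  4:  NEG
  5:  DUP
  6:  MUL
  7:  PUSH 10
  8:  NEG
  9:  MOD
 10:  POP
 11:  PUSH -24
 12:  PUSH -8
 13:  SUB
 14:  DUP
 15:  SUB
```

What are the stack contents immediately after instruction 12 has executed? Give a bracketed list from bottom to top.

PUSH -3  -> -3
PUSH 22  -> -3 22
GT       -> 0
NEG      -> 0
DUP      -> 0 0
MUL      -> 0
PUSH 10  -> 0 10
NEG      -> 0 -10
MOD      -> 0
POP      -> (empty)
PUSH -24 -> -24
PUSH -8  -> -24 -8

[-24, -8]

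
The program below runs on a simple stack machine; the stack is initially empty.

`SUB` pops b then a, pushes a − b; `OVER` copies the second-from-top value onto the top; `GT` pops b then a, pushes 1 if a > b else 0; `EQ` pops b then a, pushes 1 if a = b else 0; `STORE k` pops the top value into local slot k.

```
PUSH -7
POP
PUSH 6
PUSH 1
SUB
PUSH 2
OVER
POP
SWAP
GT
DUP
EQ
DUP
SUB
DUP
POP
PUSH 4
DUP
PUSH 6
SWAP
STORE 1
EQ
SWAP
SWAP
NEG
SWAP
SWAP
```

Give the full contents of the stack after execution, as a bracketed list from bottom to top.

[0, 0]

PUSH -7  -7
POP      (empty)
PUSH 6   6
PUSH 1   6 1
SUB      5
PUSH 2   5 2
OVER     5 2 5
POP      5 2
SWAP     2 5
GT       0
DUP      0 0
EQ       1
DUP      1 1
SUB      0
DUP      0 0
POP      0
PUSH 4   0 4
DUP      0 4 4
PUSH 6   0 4 4 6
SWAP     0 4 6 4
STORE 1  0 4 6
EQ       0 0
SWAP     0 0
SWAP     0 0
NEG      0 0
SWAP     0 0
SWAP     0 0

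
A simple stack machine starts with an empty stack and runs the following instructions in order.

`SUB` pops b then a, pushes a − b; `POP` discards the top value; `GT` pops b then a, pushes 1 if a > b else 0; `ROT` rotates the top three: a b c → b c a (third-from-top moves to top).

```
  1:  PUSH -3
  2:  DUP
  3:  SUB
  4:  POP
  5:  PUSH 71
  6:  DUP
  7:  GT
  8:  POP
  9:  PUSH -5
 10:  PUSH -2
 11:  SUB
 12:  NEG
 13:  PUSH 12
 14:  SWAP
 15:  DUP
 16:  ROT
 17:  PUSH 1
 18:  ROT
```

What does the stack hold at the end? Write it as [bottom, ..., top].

[3, 12, 1, 3]

PUSH -3 : -3
DUP     : -3 -3
SUB     : 0
POP     : (empty)
PUSH 71 : 71
DUP     : 71 71
GT      : 0
POP     : (empty)
PUSH -5 : -5
PUSH -2 : -5 -2
SUB     : -3
NEG     : 3
PUSH 12 : 3 12
SWAP    : 12 3
DUP     : 12 3 3
ROT     : 3 3 12
PUSH 1  : 3 3 12 1
ROT     : 3 12 1 3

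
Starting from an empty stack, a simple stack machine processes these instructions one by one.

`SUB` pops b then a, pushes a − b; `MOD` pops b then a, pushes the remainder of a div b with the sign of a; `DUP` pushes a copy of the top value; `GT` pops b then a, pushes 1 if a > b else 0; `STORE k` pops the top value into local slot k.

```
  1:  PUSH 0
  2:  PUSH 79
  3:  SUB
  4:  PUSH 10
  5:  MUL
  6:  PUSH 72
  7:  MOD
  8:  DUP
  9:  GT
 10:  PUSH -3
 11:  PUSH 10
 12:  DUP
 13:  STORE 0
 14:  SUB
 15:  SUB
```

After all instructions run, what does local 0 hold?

PUSH 0  -> 0
PUSH 79 -> 0 79
SUB     -> -79
PUSH 10 -> -79 10
MUL     -> -790
PUSH 72 -> -790 72
MOD     -> -70
DUP     -> -70 -70
GT      -> 0
PUSH -3 -> 0 -3
PUSH 10 -> 0 -3 10
DUP     -> 0 -3 10 10
STORE 0 -> 0 -3 10
SUB     -> 0 -13
SUB     -> 13

10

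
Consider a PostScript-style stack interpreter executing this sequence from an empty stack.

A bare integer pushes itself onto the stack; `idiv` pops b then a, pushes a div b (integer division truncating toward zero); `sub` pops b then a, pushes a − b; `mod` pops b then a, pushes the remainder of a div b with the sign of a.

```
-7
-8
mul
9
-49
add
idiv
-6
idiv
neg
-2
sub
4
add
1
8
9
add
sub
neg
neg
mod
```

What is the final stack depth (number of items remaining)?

-7   -> -7
-8   -> -7 -8
mul  -> 56
9    -> 56 9
-49  -> 56 9 -49
add  -> 56 -40
idiv -> -1
-6   -> -1 -6
idiv -> 0
neg  -> 0
-2   -> 0 -2
sub  -> 2
4    -> 2 4
add  -> 6
1    -> 6 1
8    -> 6 1 8
9    -> 6 1 8 9
add  -> 6 1 17
sub  -> 6 -16
neg  -> 6 16
neg  -> 6 -16
mod  -> 6

1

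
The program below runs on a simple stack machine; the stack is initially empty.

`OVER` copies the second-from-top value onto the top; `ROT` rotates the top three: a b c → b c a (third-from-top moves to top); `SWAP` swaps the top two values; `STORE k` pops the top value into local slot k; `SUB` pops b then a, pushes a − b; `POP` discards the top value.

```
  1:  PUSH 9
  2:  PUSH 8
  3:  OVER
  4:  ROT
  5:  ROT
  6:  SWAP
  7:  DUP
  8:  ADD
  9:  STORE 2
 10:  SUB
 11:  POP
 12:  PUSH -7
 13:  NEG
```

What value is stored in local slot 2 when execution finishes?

18

PUSH 9  → 9
PUSH 8  → 9 8
OVER    → 9 8 9
ROT     → 8 9 9
ROT     → 9 9 8
SWAP    → 9 8 9
DUP     → 9 8 9 9
ADD     → 9 8 18
STORE 2 → 9 8
SUB     → 1
POP     → (empty)
PUSH -7 → -7
NEG     → 7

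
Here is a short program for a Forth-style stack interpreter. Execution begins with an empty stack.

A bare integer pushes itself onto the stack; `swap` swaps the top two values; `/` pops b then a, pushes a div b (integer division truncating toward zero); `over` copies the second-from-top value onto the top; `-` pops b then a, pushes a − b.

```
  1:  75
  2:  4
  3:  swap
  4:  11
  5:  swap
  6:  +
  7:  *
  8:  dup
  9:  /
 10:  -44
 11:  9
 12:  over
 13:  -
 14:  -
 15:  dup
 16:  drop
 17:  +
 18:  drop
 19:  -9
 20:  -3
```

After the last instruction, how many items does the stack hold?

75   -> 75
4    -> 75 4
swap -> 4 75
11   -> 4 75 11
swap -> 4 11 75
+    -> 4 86
*    -> 344
dup  -> 344 344
/    -> 1
-44  -> 1 -44
9    -> 1 -44 9
over -> 1 -44 9 -44
-    -> 1 -44 53
-    -> 1 -97
dup  -> 1 -97 -97
drop -> 1 -97
+    -> -96
drop -> (empty)
-9   -> -9
-3   -> -9 -3

2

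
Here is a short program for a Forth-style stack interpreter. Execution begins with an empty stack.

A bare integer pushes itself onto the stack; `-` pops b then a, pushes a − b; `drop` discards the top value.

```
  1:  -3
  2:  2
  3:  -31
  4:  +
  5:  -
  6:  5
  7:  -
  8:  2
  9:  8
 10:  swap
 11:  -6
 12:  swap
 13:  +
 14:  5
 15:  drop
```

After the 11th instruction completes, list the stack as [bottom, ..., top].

-3    -3
2     -3 2
-31   -3 2 -31
+     -3 -29
-     26
5     26 5
-     21
2     21 2
8     21 2 8
swap  21 8 2
-6    21 8 2 -6

[21, 8, 2, -6]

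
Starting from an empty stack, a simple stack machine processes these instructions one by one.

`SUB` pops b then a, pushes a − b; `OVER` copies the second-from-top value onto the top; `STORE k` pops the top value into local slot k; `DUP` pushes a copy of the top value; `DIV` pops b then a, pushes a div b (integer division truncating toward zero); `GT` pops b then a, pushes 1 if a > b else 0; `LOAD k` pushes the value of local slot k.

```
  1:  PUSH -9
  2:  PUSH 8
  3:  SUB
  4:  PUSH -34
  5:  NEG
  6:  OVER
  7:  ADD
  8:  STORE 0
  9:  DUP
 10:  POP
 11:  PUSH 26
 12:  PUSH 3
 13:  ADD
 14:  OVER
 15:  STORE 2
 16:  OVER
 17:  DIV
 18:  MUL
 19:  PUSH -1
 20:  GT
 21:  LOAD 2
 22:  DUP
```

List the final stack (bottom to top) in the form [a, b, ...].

[1, -17, -17]

PUSH -9  → -9
PUSH 8   → -9 8
SUB      → -17
PUSH -34 → -17 -34
NEG      → -17 34
OVER     → -17 34 -17
ADD      → -17 17
STORE 0  → -17
DUP      → -17 -17
POP      → -17
PUSH 26  → -17 26
PUSH 3   → -17 26 3
ADD      → -17 29
OVER     → -17 29 -17
STORE 2  → -17 29
OVER     → -17 29 -17
DIV      → -17 -1
MUL      → 17
PUSH -1  → 17 -1
GT       → 1
LOAD 2   → 1 -17
DUP      → 1 -17 -17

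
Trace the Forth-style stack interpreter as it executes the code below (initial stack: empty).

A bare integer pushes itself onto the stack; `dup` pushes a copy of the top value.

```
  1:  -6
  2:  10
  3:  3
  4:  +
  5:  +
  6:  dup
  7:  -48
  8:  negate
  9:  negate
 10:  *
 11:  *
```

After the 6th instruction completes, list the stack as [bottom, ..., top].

[7, 7]

-6  → [-6]
10  → [-6, 10]
3   → [-6, 10, 3]
+   → [-6, 13]
+   → [7]
dup → [7, 7]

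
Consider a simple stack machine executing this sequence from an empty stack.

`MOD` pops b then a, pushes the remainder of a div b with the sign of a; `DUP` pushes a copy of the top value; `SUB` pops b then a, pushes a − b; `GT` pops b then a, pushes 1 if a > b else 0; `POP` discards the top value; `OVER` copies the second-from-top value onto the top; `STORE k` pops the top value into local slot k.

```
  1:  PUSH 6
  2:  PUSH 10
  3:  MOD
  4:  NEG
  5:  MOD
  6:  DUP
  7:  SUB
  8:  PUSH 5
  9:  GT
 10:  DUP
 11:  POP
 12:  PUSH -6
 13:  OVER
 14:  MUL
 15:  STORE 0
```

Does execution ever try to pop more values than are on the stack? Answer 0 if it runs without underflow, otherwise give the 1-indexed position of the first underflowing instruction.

PUSH 6  → 6
PUSH 10 → 6 10
MOD     → 6
NEG     → -6
MOD  — needs 2 operands, stack has 1 → underflow

5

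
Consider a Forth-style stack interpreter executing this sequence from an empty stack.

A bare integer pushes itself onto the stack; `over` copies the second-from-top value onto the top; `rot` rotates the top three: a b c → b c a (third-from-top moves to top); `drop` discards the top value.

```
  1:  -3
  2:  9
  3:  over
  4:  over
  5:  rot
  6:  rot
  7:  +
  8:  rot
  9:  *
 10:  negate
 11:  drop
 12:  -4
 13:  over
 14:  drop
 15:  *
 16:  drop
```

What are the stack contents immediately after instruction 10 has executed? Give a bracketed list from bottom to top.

-3     → [-3]
9      → [-3, 9]
over   → [-3, 9, -3]
over   → [-3, 9, -3, 9]
rot    → [-3, -3, 9, 9]
rot    → [-3, 9, 9, -3]
+      → [-3, 9, 6]
rot    → [9, 6, -3]
*      → [9, -18]
negate → [9, 18]

[9, 18]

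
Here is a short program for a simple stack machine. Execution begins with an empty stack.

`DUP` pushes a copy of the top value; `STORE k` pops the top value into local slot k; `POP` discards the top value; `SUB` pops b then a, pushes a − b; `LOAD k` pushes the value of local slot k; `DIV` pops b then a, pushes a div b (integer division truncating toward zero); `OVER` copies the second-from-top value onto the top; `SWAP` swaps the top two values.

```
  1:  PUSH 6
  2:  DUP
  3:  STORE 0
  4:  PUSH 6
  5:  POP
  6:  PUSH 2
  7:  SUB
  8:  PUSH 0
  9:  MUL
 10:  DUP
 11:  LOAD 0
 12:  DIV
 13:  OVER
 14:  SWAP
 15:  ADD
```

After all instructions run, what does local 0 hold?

6

PUSH 6   6
DUP      6 6
STORE 0  6
PUSH 6   6 6
POP      6
PUSH 2   6 2
SUB      4
PUSH 0   4 0
MUL      0
DUP      0 0
LOAD 0   0 0 6
DIV      0 0
OVER     0 0 0
SWAP     0 0 0
ADD      0 0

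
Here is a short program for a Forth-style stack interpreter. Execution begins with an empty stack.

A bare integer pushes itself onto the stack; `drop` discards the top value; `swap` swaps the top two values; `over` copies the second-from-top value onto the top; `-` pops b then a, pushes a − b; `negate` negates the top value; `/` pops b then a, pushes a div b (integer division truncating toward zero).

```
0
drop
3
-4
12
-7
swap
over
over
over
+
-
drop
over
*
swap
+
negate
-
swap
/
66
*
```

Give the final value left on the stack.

0       [0]
drop    []
3       [3]
-4      [3, -4]
12      [3, -4, 12]
-7      [3, -4, 12, -7]
swap    [3, -4, -7, 12]
over    [3, -4, -7, 12, -7]
over    [3, -4, -7, 12, -7, 12]
over    [3, -4, -7, 12, -7, 12, -7]
+       [3, -4, -7, 12, -7, 5]
-       [3, -4, -7, 12, -12]
drop    [3, -4, -7, 12]
over    [3, -4, -7, 12, -7]
*       [3, -4, -7, -84]
swap    [3, -4, -84, -7]
+       [3, -4, -91]
negate  [3, -4, 91]
-       [3, -95]
swap    [-95, 3]
/       [-31]
66      [-31, 66]
*       [-2046]

-2046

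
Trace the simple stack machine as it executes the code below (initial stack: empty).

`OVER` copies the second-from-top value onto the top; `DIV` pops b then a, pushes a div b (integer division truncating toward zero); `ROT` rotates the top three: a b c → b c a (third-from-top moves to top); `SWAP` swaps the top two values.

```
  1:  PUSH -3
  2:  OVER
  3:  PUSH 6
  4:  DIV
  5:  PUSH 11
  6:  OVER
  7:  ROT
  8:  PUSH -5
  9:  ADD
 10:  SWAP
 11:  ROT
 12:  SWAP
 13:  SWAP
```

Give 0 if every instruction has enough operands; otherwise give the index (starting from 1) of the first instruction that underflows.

PUSH -3  [-3]
OVER  — needs 2 operands, stack has 1 → underflow

2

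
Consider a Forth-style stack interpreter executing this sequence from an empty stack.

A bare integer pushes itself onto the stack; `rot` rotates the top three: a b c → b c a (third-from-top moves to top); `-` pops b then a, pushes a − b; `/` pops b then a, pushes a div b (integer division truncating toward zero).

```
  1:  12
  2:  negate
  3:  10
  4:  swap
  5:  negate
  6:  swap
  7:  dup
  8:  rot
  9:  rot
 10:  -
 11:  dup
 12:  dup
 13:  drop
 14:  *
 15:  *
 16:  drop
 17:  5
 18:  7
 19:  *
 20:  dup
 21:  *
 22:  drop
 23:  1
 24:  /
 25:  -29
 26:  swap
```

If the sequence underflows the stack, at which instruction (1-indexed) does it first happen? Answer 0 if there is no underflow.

24

12     -> [12]
negate -> [-12]
10     -> [-12, 10]
swap   -> [10, -12]
negate -> [10, 12]
swap   -> [12, 10]
dup    -> [12, 10, 10]
rot    -> [10, 10, 12]
rot    -> [10, 12, 10]
-      -> [10, 2]
dup    -> [10, 2, 2]
dup    -> [10, 2, 2, 2]
drop   -> [10, 2, 2]
*      -> [10, 4]
*      -> [40]
drop   -> []
5      -> [5]
7      -> [5, 7]
*      -> [35]
dup    -> [35, 35]
*      -> [1225]
drop   -> []
1      -> [1]
/  — needs 2 operands, stack has 1 → underflow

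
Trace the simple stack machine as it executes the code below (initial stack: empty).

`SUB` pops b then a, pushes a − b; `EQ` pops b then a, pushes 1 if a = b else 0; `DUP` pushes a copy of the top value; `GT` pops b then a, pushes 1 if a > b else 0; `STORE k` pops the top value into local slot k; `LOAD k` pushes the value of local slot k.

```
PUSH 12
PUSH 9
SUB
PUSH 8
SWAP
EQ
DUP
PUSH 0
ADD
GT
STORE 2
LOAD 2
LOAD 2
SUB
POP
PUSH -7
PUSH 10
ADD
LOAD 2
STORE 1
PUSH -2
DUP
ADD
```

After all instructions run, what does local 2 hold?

PUSH 12 -> 12
PUSH 9  -> 12 9
SUB     -> 3
PUSH 8  -> 3 8
SWAP    -> 8 3
EQ      -> 0
DUP     -> 0 0
PUSH 0  -> 0 0 0
ADD     -> 0 0
GT      -> 0
STORE 2 -> (empty)
LOAD 2  -> 0
LOAD 2  -> 0 0
SUB     -> 0
POP     -> (empty)
PUSH -7 -> -7
PUSH 10 -> -7 10
ADD     -> 3
LOAD 2  -> 3 0
STORE 1 -> 3
PUSH -2 -> 3 -2
DUP     -> 3 -2 -2
ADD     -> 3 -4

0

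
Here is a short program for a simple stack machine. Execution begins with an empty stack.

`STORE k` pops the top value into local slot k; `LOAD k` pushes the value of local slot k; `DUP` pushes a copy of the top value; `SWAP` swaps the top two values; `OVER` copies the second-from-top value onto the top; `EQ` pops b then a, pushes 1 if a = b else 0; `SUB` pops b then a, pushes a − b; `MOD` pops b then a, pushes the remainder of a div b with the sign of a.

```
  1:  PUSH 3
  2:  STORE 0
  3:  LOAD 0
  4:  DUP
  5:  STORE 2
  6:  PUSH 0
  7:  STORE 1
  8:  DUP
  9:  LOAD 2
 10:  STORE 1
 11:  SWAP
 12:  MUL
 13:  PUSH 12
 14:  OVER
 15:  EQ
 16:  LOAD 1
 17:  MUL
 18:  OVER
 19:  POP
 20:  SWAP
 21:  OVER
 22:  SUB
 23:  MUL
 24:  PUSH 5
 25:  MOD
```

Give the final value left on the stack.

PUSH 3  → [3]
STORE 0 → []
LOAD 0  → [3]
DUP     → [3, 3]
STORE 2 → [3]
PUSH 0  → [3, 0]
STORE 1 → [3]
DUP     → [3, 3]
LOAD 2  → [3, 3, 3]
STORE 1 → [3, 3]
SWAP    → [3, 3]
MUL     → [9]
PUSH 12 → [9, 12]
OVER    → [9, 12, 9]
EQ      → [9, 0]
LOAD 1  → [9, 0, 3]
MUL     → [9, 0]
OVER    → [9, 0, 9]
POP     → [9, 0]
SWAP    → [0, 9]
OVER    → [0, 9, 0]
SUB     → [0, 9]
MUL     → [0]
PUSH 5  → [0, 5]
MOD     → [0]

0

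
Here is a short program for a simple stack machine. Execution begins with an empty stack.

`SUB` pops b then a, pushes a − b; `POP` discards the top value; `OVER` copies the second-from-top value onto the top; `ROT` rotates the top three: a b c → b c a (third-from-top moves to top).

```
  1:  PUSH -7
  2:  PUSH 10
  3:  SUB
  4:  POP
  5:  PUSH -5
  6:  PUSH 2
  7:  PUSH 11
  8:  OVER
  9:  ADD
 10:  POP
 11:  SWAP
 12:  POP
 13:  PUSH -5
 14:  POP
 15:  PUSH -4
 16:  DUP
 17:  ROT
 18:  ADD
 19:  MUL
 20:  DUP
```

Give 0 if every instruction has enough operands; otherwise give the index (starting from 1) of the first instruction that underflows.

0

PUSH -7 -> [-7]
PUSH 10 -> [-7, 10]
SUB     -> [-17]
POP     -> []
PUSH -5 -> [-5]
PUSH 2  -> [-5, 2]
PUSH 11 -> [-5, 2, 11]
OVER    -> [-5, 2, 11, 2]
ADD     -> [-5, 2, 13]
POP     -> [-5, 2]
SWAP    -> [2, -5]
POP     -> [2]
PUSH -5 -> [2, -5]
POP     -> [2]
PUSH -4 -> [2, -4]
DUP     -> [2, -4, -4]
ROT     -> [-4, -4, 2]
ADD     -> [-4, -2]
MUL     -> [8]
DUP     -> [8, 8]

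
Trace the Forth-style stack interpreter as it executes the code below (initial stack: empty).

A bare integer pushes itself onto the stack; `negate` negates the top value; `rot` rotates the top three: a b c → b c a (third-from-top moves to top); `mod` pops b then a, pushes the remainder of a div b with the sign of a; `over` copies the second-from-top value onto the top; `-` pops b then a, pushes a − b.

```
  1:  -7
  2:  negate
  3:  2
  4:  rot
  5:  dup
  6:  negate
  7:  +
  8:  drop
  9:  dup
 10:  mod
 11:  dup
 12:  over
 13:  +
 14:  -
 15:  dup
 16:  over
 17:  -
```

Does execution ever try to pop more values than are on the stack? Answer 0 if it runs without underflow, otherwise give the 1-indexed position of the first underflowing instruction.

-7     → [-7]
negate → [7]
2      → [7, 2]
rot  — needs 3 operands, stack has 2 → underflow

4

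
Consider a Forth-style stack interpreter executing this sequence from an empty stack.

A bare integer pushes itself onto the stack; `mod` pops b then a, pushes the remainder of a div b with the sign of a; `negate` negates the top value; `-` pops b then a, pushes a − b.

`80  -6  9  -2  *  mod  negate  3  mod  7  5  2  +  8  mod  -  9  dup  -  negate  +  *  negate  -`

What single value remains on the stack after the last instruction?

80     : 80
-6     : 80 -6
9      : 80 -6 9
-2     : 80 -6 9 -2
*      : 80 -6 -18
mod    : 80 -6
negate : 80 6
3      : 80 6 3
mod    : 80 0
7      : 80 0 7
5      : 80 0 7 5
2      : 80 0 7 5 2
+      : 80 0 7 7
8      : 80 0 7 7 8
mod    : 80 0 7 7
-      : 80 0 0
9      : 80 0 0 9
dup    : 80 0 0 9 9
-      : 80 0 0 0
negate : 80 0 0 0
+      : 80 0 0
*      : 80 0
negate : 80 0
-      : 80

80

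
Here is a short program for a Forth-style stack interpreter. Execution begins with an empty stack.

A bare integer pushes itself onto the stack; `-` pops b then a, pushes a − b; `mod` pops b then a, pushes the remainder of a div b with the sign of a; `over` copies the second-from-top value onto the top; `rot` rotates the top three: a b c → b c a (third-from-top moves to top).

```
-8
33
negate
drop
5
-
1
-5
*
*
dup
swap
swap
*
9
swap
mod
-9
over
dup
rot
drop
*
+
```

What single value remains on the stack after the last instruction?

90

-8     → -8
33     → -8 33
negate → -8 -33
drop   → -8
5      → -8 5
-      → -13
1      → -13 1
-5     → -13 1 -5
*      → -13 -5
*      → 65
dup    → 65 65
swap   → 65 65
swap   → 65 65
*      → 4225
9      → 4225 9
swap   → 9 4225
mod    → 9
-9     → 9 -9
over   → 9 -9 9
dup    → 9 -9 9 9
rot    → 9 9 9 -9
drop   → 9 9 9
*      → 9 81
+      → 90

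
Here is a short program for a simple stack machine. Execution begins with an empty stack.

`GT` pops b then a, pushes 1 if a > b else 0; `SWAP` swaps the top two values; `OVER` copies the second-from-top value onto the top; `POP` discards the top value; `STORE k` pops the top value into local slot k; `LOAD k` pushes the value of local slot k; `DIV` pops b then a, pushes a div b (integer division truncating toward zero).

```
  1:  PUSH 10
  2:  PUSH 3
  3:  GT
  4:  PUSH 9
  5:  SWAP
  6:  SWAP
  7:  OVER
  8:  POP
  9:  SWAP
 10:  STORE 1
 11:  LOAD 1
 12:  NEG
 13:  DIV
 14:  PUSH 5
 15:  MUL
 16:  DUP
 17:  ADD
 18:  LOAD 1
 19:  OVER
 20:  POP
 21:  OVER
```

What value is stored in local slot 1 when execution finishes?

1

PUSH 10  [10]
PUSH 3   [10, 3]
GT       [1]
PUSH 9   [1, 9]
SWAP     [9, 1]
SWAP     [1, 9]
OVER     [1, 9, 1]
POP      [1, 9]
SWAP     [9, 1]
STORE 1  [9]
LOAD 1   [9, 1]
NEG      [9, -1]
DIV      [-9]
PUSH 5   [-9, 5]
MUL      [-45]
DUP      [-45, -45]
ADD      [-90]
LOAD 1   [-90, 1]
OVER     [-90, 1, -90]
POP      [-90, 1]
OVER     [-90, 1, -90]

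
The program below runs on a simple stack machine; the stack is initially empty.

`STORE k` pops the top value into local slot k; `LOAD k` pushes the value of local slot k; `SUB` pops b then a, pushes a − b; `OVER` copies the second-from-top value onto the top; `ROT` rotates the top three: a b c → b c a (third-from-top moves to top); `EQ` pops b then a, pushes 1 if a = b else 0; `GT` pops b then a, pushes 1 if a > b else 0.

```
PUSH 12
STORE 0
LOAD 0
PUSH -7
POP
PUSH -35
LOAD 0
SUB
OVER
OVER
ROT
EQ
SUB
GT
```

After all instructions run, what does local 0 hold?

PUSH 12   [12]
STORE 0   []
LOAD 0    [12]
PUSH -7   [12, -7]
POP       [12]
PUSH -35  [12, -35]
LOAD 0    [12, -35, 12]
SUB       [12, -47]
OVER      [12, -47, 12]
OVER      [12, -47, 12, -47]
ROT       [12, 12, -47, -47]
EQ        [12, 12, 1]
SUB       [12, 11]
GT        [1]

12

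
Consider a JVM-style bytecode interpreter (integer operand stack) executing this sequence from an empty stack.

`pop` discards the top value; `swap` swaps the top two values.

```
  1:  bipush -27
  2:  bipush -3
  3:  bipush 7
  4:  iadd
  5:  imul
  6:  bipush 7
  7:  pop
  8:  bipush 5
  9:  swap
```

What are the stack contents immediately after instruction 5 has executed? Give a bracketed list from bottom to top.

[-108]

bipush -27  -27
bipush -3   -27 -3
bipush 7    -27 -3 7
iadd        -27 4
imul        -108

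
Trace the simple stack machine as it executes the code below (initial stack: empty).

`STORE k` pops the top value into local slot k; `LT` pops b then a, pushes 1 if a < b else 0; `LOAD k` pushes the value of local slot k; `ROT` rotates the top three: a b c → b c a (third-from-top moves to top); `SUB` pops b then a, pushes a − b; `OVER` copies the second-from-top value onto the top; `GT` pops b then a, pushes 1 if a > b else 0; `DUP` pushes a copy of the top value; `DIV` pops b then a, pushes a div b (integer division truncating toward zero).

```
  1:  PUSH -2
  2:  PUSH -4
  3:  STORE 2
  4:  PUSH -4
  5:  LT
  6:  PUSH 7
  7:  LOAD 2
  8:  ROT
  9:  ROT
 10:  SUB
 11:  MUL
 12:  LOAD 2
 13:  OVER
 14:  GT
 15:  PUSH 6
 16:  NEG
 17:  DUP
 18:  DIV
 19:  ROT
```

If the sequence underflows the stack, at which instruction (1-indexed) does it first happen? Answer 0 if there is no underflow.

PUSH -2 -> [-2]
PUSH -4 -> [-2, -4]
STORE 2 -> [-2]
PUSH -4 -> [-2, -4]
LT      -> [0]
PUSH 7  -> [0, 7]
LOAD 2  -> [0, 7, -4]
ROT     -> [7, -4, 0]
ROT     -> [-4, 0, 7]
SUB     -> [-4, -7]
MUL     -> [28]
LOAD 2  -> [28, -4]
OVER    -> [28, -4, 28]
GT      -> [28, 0]
PUSH 6  -> [28, 0, 6]
NEG     -> [28, 0, -6]
DUP     -> [28, 0, -6, -6]
DIV     -> [28, 0, 1]
ROT     -> [0, 1, 28]

0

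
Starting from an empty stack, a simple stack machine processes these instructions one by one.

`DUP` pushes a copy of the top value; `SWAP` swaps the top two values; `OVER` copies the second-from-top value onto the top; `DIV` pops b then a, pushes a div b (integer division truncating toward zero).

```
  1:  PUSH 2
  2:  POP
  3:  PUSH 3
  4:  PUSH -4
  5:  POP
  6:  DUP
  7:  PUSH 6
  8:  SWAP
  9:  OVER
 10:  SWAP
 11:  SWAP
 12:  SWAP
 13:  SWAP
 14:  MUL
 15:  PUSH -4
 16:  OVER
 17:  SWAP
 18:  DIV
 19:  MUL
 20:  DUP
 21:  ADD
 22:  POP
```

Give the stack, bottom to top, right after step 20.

PUSH 2  -> [2]
POP     -> []
PUSH 3  -> [3]
PUSH -4 -> [3, -4]
POP     -> [3]
DUP     -> [3, 3]
PUSH 6  -> [3, 3, 6]
SWAP    -> [3, 6, 3]
OVER    -> [3, 6, 3, 6]
SWAP    -> [3, 6, 6, 3]
SWAP    -> [3, 6, 3, 6]
SWAP    -> [3, 6, 6, 3]
SWAP    -> [3, 6, 3, 6]
MUL     -> [3, 6, 18]
PUSH -4 -> [3, 6, 18, -4]
OVER    -> [3, 6, 18, -4, 18]
SWAP    -> [3, 6, 18, 18, -4]
DIV     -> [3, 6, 18, -4]
MUL     -> [3, 6, -72]
DUP     -> [3, 6, -72, -72]

[3, 6, -72, -72]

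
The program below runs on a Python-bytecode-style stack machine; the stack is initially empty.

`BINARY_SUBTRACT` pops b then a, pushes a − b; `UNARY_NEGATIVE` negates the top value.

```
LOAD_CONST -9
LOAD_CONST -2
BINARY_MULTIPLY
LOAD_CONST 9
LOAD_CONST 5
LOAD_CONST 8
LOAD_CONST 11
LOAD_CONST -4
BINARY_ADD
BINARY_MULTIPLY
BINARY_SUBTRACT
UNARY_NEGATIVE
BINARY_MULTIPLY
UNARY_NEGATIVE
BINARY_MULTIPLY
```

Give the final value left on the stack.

-8262

LOAD_CONST -9   -> -9
LOAD_CONST -2   -> -9 -2
BINARY_MULTIPLY -> 18
LOAD_CONST 9    -> 18 9
LOAD_CONST 5    -> 18 9 5
LOAD_CONST 8    -> 18 9 5 8
LOAD_CONST 11   -> 18 9 5 8 11
LOAD_CONST -4   -> 18 9 5 8 11 -4
BINARY_ADD      -> 18 9 5 8 7
BINARY_MULTIPLY -> 18 9 5 56
BINARY_SUBTRACT -> 18 9 -51
UNARY_NEGATIVE  -> 18 9 51
BINARY_MULTIPLY -> 18 459
UNARY_NEGATIVE  -> 18 -459
BINARY_MULTIPLY -> -8262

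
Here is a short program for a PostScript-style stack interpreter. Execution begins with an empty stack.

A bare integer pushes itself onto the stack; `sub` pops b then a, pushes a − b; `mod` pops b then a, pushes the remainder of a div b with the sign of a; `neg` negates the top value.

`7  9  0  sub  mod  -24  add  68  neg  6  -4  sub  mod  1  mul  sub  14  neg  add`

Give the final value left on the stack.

-23

7    [7]
9    [7, 9]
0    [7, 9, 0]
sub  [7, 9]
mod  [7]
-24  [7, -24]
add  [-17]
68   [-17, 68]
neg  [-17, -68]
6    [-17, -68, 6]
-4   [-17, -68, 6, -4]
sub  [-17, -68, 10]
mod  [-17, -8]
1    [-17, -8, 1]
mul  [-17, -8]
sub  [-9]
14   [-9, 14]
neg  [-9, -14]
add  [-23]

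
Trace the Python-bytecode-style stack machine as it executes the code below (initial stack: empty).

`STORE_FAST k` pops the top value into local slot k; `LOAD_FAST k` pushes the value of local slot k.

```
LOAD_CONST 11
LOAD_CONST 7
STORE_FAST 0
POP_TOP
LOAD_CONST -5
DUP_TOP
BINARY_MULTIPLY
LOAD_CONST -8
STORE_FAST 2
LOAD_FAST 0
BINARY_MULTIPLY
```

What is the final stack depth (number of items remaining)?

LOAD_CONST 11   → 11
LOAD_CONST 7    → 11 7
STORE_FAST 0    → 11
POP_TOP         → (empty)
LOAD_CONST -5   → -5
DUP_TOP         → -5 -5
BINARY_MULTIPLY → 25
LOAD_CONST -8   → 25 -8
STORE_FAST 2    → 25
LOAD_FAST 0     → 25 7
BINARY_MULTIPLY → 175

1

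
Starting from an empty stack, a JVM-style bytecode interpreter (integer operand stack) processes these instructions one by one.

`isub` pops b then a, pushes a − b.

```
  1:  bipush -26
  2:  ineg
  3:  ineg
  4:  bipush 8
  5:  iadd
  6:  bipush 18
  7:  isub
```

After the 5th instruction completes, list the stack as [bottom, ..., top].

bipush -26 -> -26
ineg       -> 26
ineg       -> -26
bipush 8   -> -26 8
iadd       -> -18

[-18]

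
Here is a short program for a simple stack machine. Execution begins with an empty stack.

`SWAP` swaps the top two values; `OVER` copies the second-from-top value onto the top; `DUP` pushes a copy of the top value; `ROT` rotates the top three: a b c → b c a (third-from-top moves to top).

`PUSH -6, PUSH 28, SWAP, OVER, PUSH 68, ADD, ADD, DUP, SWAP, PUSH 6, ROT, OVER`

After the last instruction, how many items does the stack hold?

5

PUSH -6 : [-6]
PUSH 28 : [-6, 28]
SWAP    : [28, -6]
OVER    : [28, -6, 28]
PUSH 68 : [28, -6, 28, 68]
ADD     : [28, -6, 96]
ADD     : [28, 90]
DUP     : [28, 90, 90]
SWAP    : [28, 90, 90]
PUSH 6  : [28, 90, 90, 6]
ROT     : [28, 90, 6, 90]
OVER    : [28, 90, 6, 90, 6]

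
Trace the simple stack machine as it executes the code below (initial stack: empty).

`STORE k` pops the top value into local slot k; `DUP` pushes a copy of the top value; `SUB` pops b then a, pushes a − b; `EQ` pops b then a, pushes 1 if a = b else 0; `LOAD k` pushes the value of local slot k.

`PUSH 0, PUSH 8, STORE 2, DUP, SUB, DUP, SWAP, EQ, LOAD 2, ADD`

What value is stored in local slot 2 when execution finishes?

PUSH 0  : [0]
PUSH 8  : [0, 8]
STORE 2 : [0]
DUP     : [0, 0]
SUB     : [0]
DUP     : [0, 0]
SWAP    : [0, 0]
EQ      : [1]
LOAD 2  : [1, 8]
ADD     : [9]

8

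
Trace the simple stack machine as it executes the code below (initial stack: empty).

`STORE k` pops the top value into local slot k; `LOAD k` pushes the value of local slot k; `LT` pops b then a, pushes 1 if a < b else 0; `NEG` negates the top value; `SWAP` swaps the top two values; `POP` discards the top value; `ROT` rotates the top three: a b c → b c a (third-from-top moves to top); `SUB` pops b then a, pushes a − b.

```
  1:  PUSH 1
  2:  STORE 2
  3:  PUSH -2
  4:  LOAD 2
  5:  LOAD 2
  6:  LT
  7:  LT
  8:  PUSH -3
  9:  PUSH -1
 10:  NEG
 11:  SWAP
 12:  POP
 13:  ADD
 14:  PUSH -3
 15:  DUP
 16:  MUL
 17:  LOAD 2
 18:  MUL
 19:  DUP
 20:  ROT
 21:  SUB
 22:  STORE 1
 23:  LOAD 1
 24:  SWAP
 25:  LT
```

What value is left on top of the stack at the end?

PUSH 1  : [1]
STORE 2 : []
PUSH -2 : [-2]
LOAD 2  : [-2, 1]
LOAD 2  : [-2, 1, 1]
LT      : [-2, 0]
LT      : [1]
PUSH -3 : [1, -3]
PUSH -1 : [1, -3, -1]
NEG     : [1, -3, 1]
SWAP    : [1, 1, -3]
POP     : [1, 1]
ADD     : [2]
PUSH -3 : [2, -3]
DUP     : [2, -3, -3]
MUL     : [2, 9]
LOAD 2  : [2, 9, 1]
MUL     : [2, 9]
DUP     : [2, 9, 9]
ROT     : [9, 9, 2]
SUB     : [9, 7]
STORE 1 : [9]
LOAD 1  : [9, 7]
SWAP    : [7, 9]
LT      : [1]

1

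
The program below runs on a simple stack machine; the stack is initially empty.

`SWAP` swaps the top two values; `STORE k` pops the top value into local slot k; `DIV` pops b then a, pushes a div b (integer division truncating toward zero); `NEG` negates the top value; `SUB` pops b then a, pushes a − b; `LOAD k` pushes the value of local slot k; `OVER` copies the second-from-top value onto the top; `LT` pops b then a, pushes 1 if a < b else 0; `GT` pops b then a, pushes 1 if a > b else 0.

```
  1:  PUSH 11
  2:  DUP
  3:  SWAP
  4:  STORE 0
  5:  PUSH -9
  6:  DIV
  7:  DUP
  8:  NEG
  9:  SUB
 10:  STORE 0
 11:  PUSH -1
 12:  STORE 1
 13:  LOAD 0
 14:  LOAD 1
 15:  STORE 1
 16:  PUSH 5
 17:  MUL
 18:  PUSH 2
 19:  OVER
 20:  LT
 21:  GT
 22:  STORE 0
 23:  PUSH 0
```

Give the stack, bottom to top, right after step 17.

PUSH 11  11
DUP      11 11
SWAP     11 11
STORE 0  11
PUSH -9  11 -9
DIV      -1
DUP      -1 -1
NEG      -1 1
SUB      -2
STORE 0  (empty)
PUSH -1  -1
STORE 1  (empty)
LOAD 0   -2
LOAD 1   -2 -1
STORE 1  -2
PUSH 5   -2 5
MUL      -10

[-10]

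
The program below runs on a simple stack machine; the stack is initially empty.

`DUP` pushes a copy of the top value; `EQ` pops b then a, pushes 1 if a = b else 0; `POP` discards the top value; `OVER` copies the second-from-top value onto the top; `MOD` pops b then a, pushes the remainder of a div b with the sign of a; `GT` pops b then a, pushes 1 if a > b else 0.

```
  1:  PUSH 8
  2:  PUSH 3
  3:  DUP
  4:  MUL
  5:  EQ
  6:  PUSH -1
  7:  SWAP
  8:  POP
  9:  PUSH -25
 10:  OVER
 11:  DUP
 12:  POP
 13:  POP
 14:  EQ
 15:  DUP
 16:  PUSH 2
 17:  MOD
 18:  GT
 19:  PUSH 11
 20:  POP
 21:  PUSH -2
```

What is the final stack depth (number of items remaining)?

PUSH 8   → [8]
PUSH 3   → [8, 3]
DUP      → [8, 3, 3]
MUL      → [8, 9]
EQ       → [0]
PUSH -1  → [0, -1]
SWAP     → [-1, 0]
POP      → [-1]
PUSH -25 → [-1, -25]
OVER     → [-1, -25, -1]
DUP      → [-1, -25, -1, -1]
POP      → [-1, -25, -1]
POP      → [-1, -25]
EQ       → [0]
DUP      → [0, 0]
PUSH 2   → [0, 0, 2]
MOD      → [0, 0]
GT       → [0]
PUSH 11  → [0, 11]
POP      → [0]
PUSH -2  → [0, -2]

2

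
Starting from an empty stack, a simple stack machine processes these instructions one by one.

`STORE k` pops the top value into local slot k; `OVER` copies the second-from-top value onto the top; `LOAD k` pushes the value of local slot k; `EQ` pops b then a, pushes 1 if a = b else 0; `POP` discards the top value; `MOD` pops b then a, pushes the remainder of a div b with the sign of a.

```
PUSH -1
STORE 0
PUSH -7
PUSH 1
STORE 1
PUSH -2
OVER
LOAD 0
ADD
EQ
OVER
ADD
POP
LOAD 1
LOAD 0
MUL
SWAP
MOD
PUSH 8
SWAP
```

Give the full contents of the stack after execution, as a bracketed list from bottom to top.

[8, -1]

PUSH -1  [-1]
STORE 0  []
PUSH -7  [-7]
PUSH 1   [-7, 1]
STORE 1  [-7]
PUSH -2  [-7, -2]
OVER     [-7, -2, -7]
LOAD 0   [-7, -2, -7, -1]
ADD      [-7, -2, -8]
EQ       [-7, 0]
OVER     [-7, 0, -7]
ADD      [-7, -7]
POP      [-7]
LOAD 1   [-7, 1]
LOAD 0   [-7, 1, -1]
MUL      [-7, -1]
SWAP     [-1, -7]
MOD      [-1]
PUSH 8   [-1, 8]
SWAP     [8, -1]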